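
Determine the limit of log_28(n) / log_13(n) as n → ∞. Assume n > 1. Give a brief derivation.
lim = ln(13) / ln(28) = log_28(13)

Change of base: log_28(n) = ln n / ln 28 and log_13(n) = ln n / ln 13. The ratio is (ln n / ln 28) · (ln 13 / ln n) = ln 13 / ln 28, a constant independent of n. So the limit is ln 13 / ln 28 = log_28(13).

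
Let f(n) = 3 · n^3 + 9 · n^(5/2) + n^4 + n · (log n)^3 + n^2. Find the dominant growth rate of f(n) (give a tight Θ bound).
f(n) ∈ Θ(n^4)

Compare the terms by growth order. For large n, n^a · (log n)^b dominates n^a' · (log n)^b' iff a > a', or (a = a' and b > b'). Ranking the 5 terms shows the dominant one is n^4. Hence f(n) ∈ Θ(n^4).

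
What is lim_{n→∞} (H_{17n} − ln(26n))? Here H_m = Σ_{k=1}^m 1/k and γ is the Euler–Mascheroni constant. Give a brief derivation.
lim = ln(17/26) + γ

By Euler-Maclaurin, H_m = ln m + γ + O(1/m). So
  H_{17n} − ln(26n) = ln(17n) + γ − ln(26n) + O(1/n)
                       = ln(17/26) + γ + O(1/n).
Hence the limit is ln(17/26) + γ.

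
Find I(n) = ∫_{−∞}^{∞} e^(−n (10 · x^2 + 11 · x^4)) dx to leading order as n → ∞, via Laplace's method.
I(n) ~ sqrt(π/(10n))

φ(x) = 10 · x^2 + 11 · x^4 has its unique global minimum at x* = 0 (since φ'(x) = 20x + 44x^3 = 0 only at x = 0 for real x with both coefficients positive, and φ → ∞ as |x| → ∞). At x* = 0, φ(0) = 0 and φ''(0) = 20. Laplace's method then gives
  I(n) ~ sqrt(2π / (n · φ''(0))) · e^(−n φ(0)) = sqrt(2π / (20n)) = sqrt(π/(10n)).
The 11 · x^4 term contributes only at subleading order (an O(1/n) relative correction).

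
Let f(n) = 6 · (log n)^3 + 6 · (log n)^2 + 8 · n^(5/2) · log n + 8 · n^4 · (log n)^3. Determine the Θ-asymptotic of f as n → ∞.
f(n) ∈ Θ(n^4 · (log n)^3)

Compare the terms by growth order. For large n, n^a · (log n)^b dominates n^a' · (log n)^b' iff a > a', or (a = a' and b > b'). Ranking the 4 terms shows the dominant one is 8 · n^4 · (log n)^3. Hence f(n) ∈ Θ(n^4 · (log n)^3).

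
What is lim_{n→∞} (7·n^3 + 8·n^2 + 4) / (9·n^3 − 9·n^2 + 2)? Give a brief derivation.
lim = 7/9

For large n the leading n^3 terms dominate both numerator and denominator. Dividing top and bottom by n^3, every other term tends to 0, leaving 7/9.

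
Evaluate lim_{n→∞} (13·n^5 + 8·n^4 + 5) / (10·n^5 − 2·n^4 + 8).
lim = 13/10

For large n the leading n^5 terms dominate both numerator and denominator. Dividing top and bottom by n^5, every other term tends to 0, leaving 13/10.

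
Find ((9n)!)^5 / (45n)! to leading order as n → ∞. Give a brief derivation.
((9n)!)^5/(45n)! ~ ((2π·9n)^(4/2) / sqrt(5)) · 5^(−5·9n)  →  0

Write N = 9n. Stirling: N! ~ sqrt(2π N)(N/e)^N and (5N)! ~ sqrt(2π·5N)·(5N/e)^(5N).
  (N!)^5/(5N)! ~ (2π N)^(5/2) (N/e)^(5N) / [sqrt(2π·5N) (5N/e)^(5N)]
     = (2π N)^(5/2) / sqrt(2π·5N) · (N/(5N))^(5N)
     = (2π N)^((5−1)/2) / sqrt(5) · 5^(−5N).
Since 5^5 > 1, the factor 5^(−5N) decays exponentially, so the ratio → 0. Substituting N = 9n gives the stated form.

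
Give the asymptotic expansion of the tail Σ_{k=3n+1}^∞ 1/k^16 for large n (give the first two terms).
Σ_{k>3n} 1/k^16 = 1/(15 · (3n)^15) − 1/(2 · (3n)^16) + O(1/(3n)^17)

Compare to the integral: ∫_{3n}^∞ x^(−16) dx = [−x^(−15)/15]_{3n}^∞ = 1/((16−1)·(3n)^15). The Euler-Maclaurin correction adds −f(3n)/2 = −1/(2·(3n)^16). Euler-Maclaurin then gives
  Σ_{k>3n} 1/k^16 = ∫_{3n}^∞ dx/x^16 − 1/(2·(3n)^16) + O(1/(3n)^17).
(Equivalently this is ζ(16) − Σ_{k≤3n} 1/k^16.)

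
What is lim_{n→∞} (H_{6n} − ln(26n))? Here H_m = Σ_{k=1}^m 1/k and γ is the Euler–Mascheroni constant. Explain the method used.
lim = ln(3/13) + γ

By Euler-Maclaurin, H_m = ln m + γ + O(1/m). So
  H_{6n} − ln(26n) = ln(6n) + γ − ln(26n) + O(1/n)
                       = ln(6/26) + γ + O(1/n).
Hence the limit is ln(6/26) + γ (= ln(3/13)).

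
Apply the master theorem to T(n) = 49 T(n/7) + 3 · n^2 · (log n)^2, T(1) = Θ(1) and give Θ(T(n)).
T(n) = Θ(n^2 · (log n)^3)

Here log_7 49 = 2 and f(n) = 3 · n^2 · (log n)^2 = Θ(n^(log_7 49) · (log n)^2). This is the extended Case 2 of the master theorem (f matches the critical exponent up to log factors), giving T(n) = Θ(n^(log_7 49) · (log n)^(2+1)) = Θ(n^2 · (log n)^3).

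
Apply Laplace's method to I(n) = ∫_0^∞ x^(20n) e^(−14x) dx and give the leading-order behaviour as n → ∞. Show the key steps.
I(n) ~ (sqrt(2π·20n) / 14) · (20n/(14e))^(20n)

Write the integrand as exp(20n ln x − 14x) and set f(x) = 20n ln x − 14x. Then f'(x) = 20n/x − 14 = 0 at x* = 20n/14, and f''(x*) = −20n/x*^2 = −14^2/(20n). Laplace's method (interior maximum) gives
  I(n) ~ e^(f(x*)) · sqrt(2π / |f''(x*)|)
        = exp(20n ln(20n/14) − 20n) · sqrt(2π · 20n / 14^2)
        = (20n/14)^(20n) e^(−20n) · sqrt(2π·20n) / 14
        = (sqrt(2π·20n) / 14) · (20n/(14e))^(20n).
This matches Γ(20n+1)/14^(20n+1) with Stirling applied to Γ.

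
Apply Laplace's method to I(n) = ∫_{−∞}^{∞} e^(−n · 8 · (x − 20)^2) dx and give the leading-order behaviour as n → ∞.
I(n) = sqrt(π/(8n))

Here φ(x) = 8 · (x − 20)^2 has its unique minimum at x* = 20 with φ(x*) = 0 and φ''(x*) = 16. Laplace's method gives
  I(n) ~ e^(−n φ(x*)) · sqrt(2π / (n · φ''(x*))) = sqrt(2π / (16n)) = sqrt(π/(8n)).
This is exact: substituting u = (x − 20)·sqrt(8n) gives I(n) = (1/sqrt(8n)) ∫_{−∞}^{∞} e^(−u^2) du = sqrt(π/(8n)).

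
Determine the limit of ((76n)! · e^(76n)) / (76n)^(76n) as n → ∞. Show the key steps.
lim = ∞

Stirling: (76n)! ~ sqrt(2π·76n) · (76n/e)^(76n). Hence
  (76n)! · e^(76n) / (76n)^(76n) ~ sqrt(2π·76n) = sqrt(2π·76) · sqrt(n) → ∞.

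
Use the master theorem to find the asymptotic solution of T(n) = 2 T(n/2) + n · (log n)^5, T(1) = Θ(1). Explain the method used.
T(n) = Θ(n · (log n)^6)

Here log_2 2 = 1 and f(n) = n · (log n)^5 = Θ(n^(log_2 2) · (log n)^5). This is the extended Case 2 of the master theorem (f matches the critical exponent up to log factors), giving T(n) = Θ(n^(log_2 2) · (log n)^(5+1)) = Θ(n · (log n)^6).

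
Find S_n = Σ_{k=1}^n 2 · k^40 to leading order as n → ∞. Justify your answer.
S_n ~ 2 · n^41 / 41

By integral comparison (Euler-Maclaurin), Σ_{k=1}^n 2 · k^40 = 2 · ∫_0^n x^40 dx + O(n^40) = 2 · n^41/41 + O(n^40). (Equivalently, Faulhaber's formula gives the same leading term.)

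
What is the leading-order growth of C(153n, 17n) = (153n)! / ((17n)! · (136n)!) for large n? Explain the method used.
C(153n, 17n) ~ (387420489/16777216)^(17n) · sqrt(9/(16π·17n))

Write N = 17n. Apply Stirling to each factorial:
  (9N)! ~ sqrt(2π·9N) · (9N/e)^(9N),
  N! ~ sqrt(2π N) · (N/e)^N,
  (8N)! ~ sqrt(2π·8N) · (8N/e)^(8N).
The exponential factors combine to (9N)^(9N) / (N^N · (8N)^(8N)) = 9^(9N)/8^(8N) = (9^9/8^8)^N = (387420489/16777216)^N.
The square-root prefactors combine to sqrt(2π·9N) / (sqrt(2π N)·sqrt(2π·8N)) = sqrt(9 / (2π·8·N)) = sqrt(9/(16π·17n)).
Substituting N = 17n: C(153n, 17n) ~ (387420489/16777216)^(17n) · sqrt(9/(16π·17n)).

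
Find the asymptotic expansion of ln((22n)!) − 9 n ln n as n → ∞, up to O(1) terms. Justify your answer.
ln((22n)!) − 9 n ln n = 13 n ln n + 22(ln 22 − 1) n + (1/2) ln(2π·22n) + O(1/n)

Stirling: ln((22n)!) = 22n ln(22n) − 22n + (1/2) ln(2π·22n) + O(1/n).
Expand 22n ln(22n) = 22n (ln n + ln 22) = 22n ln n + 22n ln 22.
Subtract 9n ln n: leading term is (22 − 9) n ln n = 13 n ln n. The next term is 22n ln 22 − 22n = 22(ln 22 − 1) n. Then the (1/2) ln(2π·22n) correction.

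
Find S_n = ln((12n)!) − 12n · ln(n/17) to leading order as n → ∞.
S_n ~ 12n · (ln 204 − 1) + O(ln n)

Stirling: ln((12n)!) = 12n ln(12n) − 12n + O(ln n).
  S_n = 12n ln(12n) − 12n − 12n ln(n/17) + O(ln n)
      = 12n ln(12n) − 12n ln n + 12n ln 17 − 12n + O(ln n)
      = 12n ln 12 + 12n ln 17 − 12n + O(ln n)
      = 12n (ln 204 − 1) + O(ln n).
Numerically ln(204) − 1 ≈ 4.3181.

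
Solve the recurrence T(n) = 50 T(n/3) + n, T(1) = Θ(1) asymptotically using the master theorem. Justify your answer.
T(n) = Θ(n^(log_3 50))

Master theorem: compare f(n) = n to n^(log_3 50) where log_3 50 ≈ 3.561. Since 1 < log_3 50, we have f(n) = O(n^(log_3 50 − ε)) for some ε > 0 — Case 1. Hence T(n) = Θ(n^(log_3 50)).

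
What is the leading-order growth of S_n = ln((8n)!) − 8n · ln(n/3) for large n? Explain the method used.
S_n ~ 8n · (ln 24 − 1) + O(ln n)

Stirling: ln((8n)!) = 8n ln(8n) − 8n + O(ln n).
  S_n = 8n ln(8n) − 8n − 8n ln(n/3) + O(ln n)
      = 8n ln(8n) − 8n ln n + 8n ln 3 − 8n + O(ln n)
      = 8n ln 8 + 8n ln 3 − 8n + O(ln n)
      = 8n (ln 24 − 1) + O(ln n).
Numerically ln(24) − 1 ≈ 2.1781.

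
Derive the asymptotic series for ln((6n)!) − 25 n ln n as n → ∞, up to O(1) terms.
ln((6n)!) − 25 n ln n = −19 n ln n + 6(ln 6 − 1) n + (1/2) ln(2π·6n) + O(1/n)

Stirling: ln((6n)!) = 6n ln(6n) − 6n + (1/2) ln(2π·6n) + O(1/n).
Expand 6n ln(6n) = 6n (ln n + ln 6) = 6n ln n + 6n ln 6.
Subtract 25n ln n: leading term is (6 − 25) n ln n = −19 n ln n. The next term is 6n ln 6 − 6n = 6(ln 6 − 1) n. Then the (1/2) ln(2π·6n) correction.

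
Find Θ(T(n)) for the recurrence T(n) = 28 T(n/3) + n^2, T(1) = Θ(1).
T(n) = Θ(n^(log_3 28))

Master theorem: compare f(n) = n^2 to n^(log_3 28) where log_3 28 ≈ 3.033. Since 2 < log_3 28, we have f(n) = O(n^(log_3 28 − ε)) for some ε > 0 — Case 1. Hence T(n) = Θ(n^(log_3 28)).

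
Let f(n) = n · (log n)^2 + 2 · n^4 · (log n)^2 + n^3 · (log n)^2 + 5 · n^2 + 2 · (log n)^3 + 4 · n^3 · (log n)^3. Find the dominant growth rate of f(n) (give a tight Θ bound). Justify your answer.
f(n) ∈ Θ(n^4 · (log n)^2)

Compare the terms by growth order. For large n, n^a · (log n)^b dominates n^a' · (log n)^b' iff a > a', or (a = a' and b > b'). Ranking the 6 terms shows the dominant one is 2 · n^4 · (log n)^2. Hence f(n) ∈ Θ(n^4 · (log n)^2).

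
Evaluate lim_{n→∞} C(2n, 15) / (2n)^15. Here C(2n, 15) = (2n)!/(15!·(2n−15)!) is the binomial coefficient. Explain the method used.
lim = 1/15! = 1/1307674368000

With N = 2n → ∞: C(N, 15) / N^15 = [N(N−1)…(N−14)] / (15! · N^15) = (1/15!) · 1 · (1 − 1/(2n)) · … · (1 − 14/(2n)). Each factor → 1 as N → ∞, so the limit is 1/15! = 1/1307674368000.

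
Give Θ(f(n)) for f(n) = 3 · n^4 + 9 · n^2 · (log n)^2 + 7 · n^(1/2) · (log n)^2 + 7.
f(n) ∈ Θ(n^4)

Compare the terms by growth order. For large n, n^a · (log n)^b dominates n^a' · (log n)^b' iff a > a', or (a = a' and b > b'). Ranking the 4 terms shows the dominant one is 3 · n^4. Hence f(n) ∈ Θ(n^4).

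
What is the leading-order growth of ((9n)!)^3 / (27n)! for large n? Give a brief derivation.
((9n)!)^3/(27n)! ~ ((2π·9n)^(2/2) / sqrt(3)) · 3^(−3·9n)  →  0

Write N = 9n. Stirling: N! ~ sqrt(2π N)(N/e)^N and (3N)! ~ sqrt(2π·3N)·(3N/e)^(3N).
  (N!)^3/(3N)! ~ (2π N)^(3/2) (N/e)^(3N) / [sqrt(2π·3N) (3N/e)^(3N)]
     = (2π N)^(3/2) / sqrt(2π·3N) · (N/(3N))^(3N)
     = (2π N)^((3−1)/2) / sqrt(3) · 3^(−3N).
Since 3^3 > 1, the factor 3^(−3N) decays exponentially, so the ratio → 0. Substituting N = 9n gives the stated form.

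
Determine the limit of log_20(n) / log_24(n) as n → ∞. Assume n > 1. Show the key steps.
lim = ln(24) / ln(20) = log_20(24)

Change of base: log_20(n) = ln n / ln 20 and log_24(n) = ln n / ln 24. The ratio is (ln n / ln 20) · (ln 24 / ln n) = ln 24 / ln 20, a constant independent of n. So the limit is ln 24 / ln 20 = log_20(24).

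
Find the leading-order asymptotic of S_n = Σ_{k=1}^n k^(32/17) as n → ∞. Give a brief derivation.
S_n ~ (17/49) · n^(49/17)

Integral comparison: Σ_{k=1}^n k^(32/17) = ∫_0^n x^(32/17) dx + O(n^(32/17)). The integral is n^(1 + 32/17) / (1 + 32/17) = n^((32+17)/17) / ((32+17)/17) = (17/49) · n^(49/17).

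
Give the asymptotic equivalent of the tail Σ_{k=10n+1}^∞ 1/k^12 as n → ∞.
Σ_{k>10n} 1/k^12 ~ 1/(11 · (10n)^11)

Compare to the integral: ∫_{10n}^∞ x^(−12) dx = [−x^(−11)/11]_{10n}^∞ = 1/((12−1)·(10n)^11). Euler-Maclaurin then gives
  Σ_{k>10n} 1/k^12 = ∫_{10n}^∞ dx/x^12 − 1/(2·(10n)^12) + O(1/(10n)^13).
(Equivalently this is ζ(12) − Σ_{k≤10n} 1/k^12.)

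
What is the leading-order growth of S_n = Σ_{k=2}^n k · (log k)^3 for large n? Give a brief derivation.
S_n ~ n^2 · (log n)^3 / 2

By integral comparison, S_n = ∫_1^n x · (log x)^3 dx + O(n · (log n)^3). For the integral, the leading term of ∫_1^n x^1 (log x)^3 dx is n^2/2 · (log n)^3 (by repeated integration by parts; each step lowers the log-exponent and produces a relatively O(1/log n) correction). Hence S_n ~ n^2 · (log n)^3 / 2.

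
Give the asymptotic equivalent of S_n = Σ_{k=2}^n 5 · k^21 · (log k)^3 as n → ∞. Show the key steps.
S_n ~ 5 · n^22 · (log n)^3 / 22

By integral comparison, S_n = ∫_1^n 5 · x^21 · (log x)^3 dx + O(n^21 · (log n)^3). For the integral, the leading term of ∫_1^n x^21 (log x)^3 dx is n^22/22 · (log n)^3 (by repeated integration by parts; each step lowers the log-exponent and produces a relatively O(1/log n) correction). Hence S_n ~ 5 · n^22 · (log n)^3 / 22.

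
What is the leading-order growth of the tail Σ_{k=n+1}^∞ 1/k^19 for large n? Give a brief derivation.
Σ_{k>n} 1/k^19 ~ 1/(18 · n^18)

Compare to the integral: ∫_{n}^∞ x^(−19) dx = [−x^(−18)/18]_{n}^∞ = 1/((19−1)·n^18). Euler-Maclaurin then gives
  Σ_{k>n} 1/k^19 = ∫_{n}^∞ dx/x^19 − 1/(2·n^19) + O(1/n^20).
(Equivalently this is ζ(19) − Σ_{k≤n} 1/k^19.)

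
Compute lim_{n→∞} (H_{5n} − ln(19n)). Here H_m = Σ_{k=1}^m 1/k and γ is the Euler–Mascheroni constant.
lim = ln(5/19) + γ

By Euler-Maclaurin, H_m = ln m + γ + O(1/m). So
  H_{5n} − ln(19n) = ln(5n) + γ − ln(19n) + O(1/n)
                       = ln(5/19) + γ + O(1/n).
Hence the limit is ln(5/19) + γ.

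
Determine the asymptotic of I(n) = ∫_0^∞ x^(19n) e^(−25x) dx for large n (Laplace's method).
I(n) ~ (sqrt(2π·19n) / 25) · (19n/(25e))^(19n)

Write the integrand as exp(19n ln x − 25x) and set f(x) = 19n ln x − 25x. Then f'(x) = 19n/x − 25 = 0 at x* = 19n/25, and f''(x*) = −19n/x*^2 = −25^2/(19n). Laplace's method (interior maximum) gives
  I(n) ~ e^(f(x*)) · sqrt(2π / |f''(x*)|)
        = exp(19n ln(19n/25) − 19n) · sqrt(2π · 19n / 25^2)
        = (19n/25)^(19n) e^(−19n) · sqrt(2π·19n) / 25
        = (sqrt(2π·19n) / 25) · (19n/(25e))^(19n).
This matches Γ(19n+1)/25^(19n+1) with Stirling applied to Γ.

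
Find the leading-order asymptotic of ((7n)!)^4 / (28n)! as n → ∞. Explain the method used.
((7n)!)^4/(28n)! ~ ((2π·7n)^(3/2) / 2) · 4^(−4·7n)  →  0

Write N = 7n. Stirling: N! ~ sqrt(2π N)(N/e)^N and (4N)! ~ sqrt(2π·4N)·(4N/e)^(4N).
  (N!)^4/(4N)! ~ (2π N)^(4/2) (N/e)^(4N) / [sqrt(2π·4N) (4N/e)^(4N)]
     = (2π N)^(4/2) / sqrt(2π·4N) · (N/(4N))^(4N)
     = (2π N)^((4−1)/2) / 2 · 4^(−4N).
Since 4^4 > 1, the factor 4^(−4N) decays exponentially, so the ratio → 0. Substituting N = 7n gives the stated form.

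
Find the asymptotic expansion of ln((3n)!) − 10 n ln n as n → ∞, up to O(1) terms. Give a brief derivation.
ln((3n)!) − 10 n ln n = −7 n ln n + 3(ln 3 − 1) n + (1/2) ln(2π·3n) + O(1/n)

Stirling: ln((3n)!) = 3n ln(3n) − 3n + (1/2) ln(2π·3n) + O(1/n).
Expand 3n ln(3n) = 3n (ln n + ln 3) = 3n ln n + 3n ln 3.
Subtract 10n ln n: leading term is (3 − 10) n ln n = −7 n ln n. The next term is 3n ln 3 − 3n = 3(ln 3 − 1) n. Then the (1/2) ln(2π·3n) correction.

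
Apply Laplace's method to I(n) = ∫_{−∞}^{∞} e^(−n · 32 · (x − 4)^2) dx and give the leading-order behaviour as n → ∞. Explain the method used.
I(n) = sqrt(π/(32n))

Here φ(x) = 32 · (x − 4)^2 has its unique minimum at x* = 4 with φ(x*) = 0 and φ''(x*) = 64. Laplace's method gives
  I(n) ~ e^(−n φ(x*)) · sqrt(2π / (n · φ''(x*))) = sqrt(2π / (64n)) = sqrt(π/(32n)).
This is exact: substituting u = (x − 4)·sqrt(32n) gives I(n) = (1/sqrt(32n)) ∫_{−∞}^{∞} e^(−u^2) du = sqrt(π/(32n)).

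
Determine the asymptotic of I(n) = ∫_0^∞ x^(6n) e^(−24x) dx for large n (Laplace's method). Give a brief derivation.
I(n) ~ (sqrt(2π·6n) / 24) · (6n/(24e))^(6n)

Write the integrand as exp(6n ln x − 24x) and set f(x) = 6n ln x − 24x. Then f'(x) = 6n/x − 24 = 0 at x* = 6n/24, and f''(x*) = −6n/x*^2 = −24^2/(6n). Laplace's method (interior maximum) gives
  I(n) ~ e^(f(x*)) · sqrt(2π / |f''(x*)|)
        = exp(6n ln(6n/24) − 6n) · sqrt(2π · 6n / 24^2)
        = (6n/24)^(6n) e^(−6n) · sqrt(2π·6n) / 24
        = (sqrt(2π·6n) / 24) · (6n/(24e))^(6n).
This matches Γ(6n+1)/24^(6n+1) with Stirling applied to Γ.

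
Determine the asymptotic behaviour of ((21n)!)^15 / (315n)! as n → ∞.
((21n)!)^15/(315n)! ~ ((2π·21n)^(14/2) / sqrt(15)) · 15^(−15·21n)  →  0

Write N = 21n. Stirling: N! ~ sqrt(2π N)(N/e)^N and (15N)! ~ sqrt(2π·15N)·(15N/e)^(15N).
  (N!)^15/(15N)! ~ (2π N)^(15/2) (N/e)^(15N) / [sqrt(2π·15N) (15N/e)^(15N)]
     = (2π N)^(15/2) / sqrt(2π·15N) · (N/(15N))^(15N)
     = (2π N)^((15−1)/2) / sqrt(15) · 15^(−15N).
Since 15^15 > 1, the factor 15^(−15N) decays exponentially, so the ratio → 0. Substituting N = 21n gives the stated form.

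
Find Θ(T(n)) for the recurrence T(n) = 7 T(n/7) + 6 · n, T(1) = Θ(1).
T(n) = Θ(n log n)

log_7 7 = 1, and f(n) = 6 · n = Θ(n^(log_7 7)). This is Case 2 of the master theorem: T(n) = Θ(f(n) · log n) = Θ(n log n).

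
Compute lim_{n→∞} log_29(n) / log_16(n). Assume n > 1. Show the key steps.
lim = ln(16) / ln(29) = log_29(16)

Change of base: log_29(n) = ln n / ln 29 and log_16(n) = ln n / ln 16. The ratio is (ln n / ln 29) · (ln 16 / ln n) = ln 16 / ln 29, a constant independent of n. So the limit is ln 16 / ln 29 = log_29(16).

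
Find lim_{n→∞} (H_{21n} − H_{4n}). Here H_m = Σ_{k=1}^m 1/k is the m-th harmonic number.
lim = ln(21/4)

Euler-Maclaurin gives H_m = ln m + γ + 1/(2m) + O(1/m^2). The γ and O(1/m) terms cancel in the difference:
  H_{21n} − H_{4n} = ln(21n) − ln(4n) + O(1/n) = ln(21/4) + O(1/n).
Hence the limit is ln(21/4).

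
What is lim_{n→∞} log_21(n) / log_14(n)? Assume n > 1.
lim = ln(14) / ln(21) = log_21(14)

Change of base: log_21(n) = ln n / ln 21 and log_14(n) = ln n / ln 14. The ratio is (ln n / ln 21) · (ln 14 / ln n) = ln 14 / ln 21, a constant independent of n. So the limit is ln 14 / ln 21 = log_21(14).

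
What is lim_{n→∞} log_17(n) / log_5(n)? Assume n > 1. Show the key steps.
lim = ln(5) / ln(17) = log_17(5)

Change of base: log_17(n) = ln n / ln 17 and log_5(n) = ln n / ln 5. The ratio is (ln n / ln 17) · (ln 5 / ln n) = ln 5 / ln 17, a constant independent of n. So the limit is ln 5 / ln 17 = log_17(5).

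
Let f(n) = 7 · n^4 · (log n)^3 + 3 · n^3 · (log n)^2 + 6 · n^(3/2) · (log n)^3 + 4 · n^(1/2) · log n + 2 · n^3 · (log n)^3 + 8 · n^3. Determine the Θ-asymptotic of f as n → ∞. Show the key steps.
f(n) ∈ Θ(n^4 · (log n)^3)

Compare the terms by growth order. For large n, n^a · (log n)^b dominates n^a' · (log n)^b' iff a > a', or (a = a' and b > b'). Ranking the 6 terms shows the dominant one is 7 · n^4 · (log n)^3. Hence f(n) ∈ Θ(n^4 · (log n)^3).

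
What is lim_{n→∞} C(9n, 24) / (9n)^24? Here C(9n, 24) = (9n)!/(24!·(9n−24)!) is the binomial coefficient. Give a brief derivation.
lim = 1/24! = 1/620448401733239439360000

With N = 9n → ∞: C(N, 24) / N^24 = [N(N−1)…(N−23)] / (24! · N^24) = (1/24!) · 1 · (1 − 1/(9n)) · … · (1 − 23/(9n)). Each factor → 1 as N → ∞, so the limit is 1/24! = 1/620448401733239439360000.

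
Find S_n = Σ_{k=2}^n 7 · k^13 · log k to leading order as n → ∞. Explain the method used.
S_n ~ n^14 log n / 2 − n^14 / 28

By integral comparison, S_n = ∫_1^n 7 · x^13 · log x dx + O(n^13 · log n). For the integral, ∫ x^13 log x dx = n^14 log n / 14 − n^14/196 (integration by parts). Hence S_n ~ n^14 log n / 2 − n^14 / 28.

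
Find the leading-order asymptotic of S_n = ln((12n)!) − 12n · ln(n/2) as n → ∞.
S_n ~ 12n · (ln 24 − 1) + O(ln n)

Stirling: ln((12n)!) = 12n ln(12n) − 12n + O(ln n).
  S_n = 12n ln(12n) − 12n − 12n ln(n/2) + O(ln n)
      = 12n ln(12n) − 12n ln n + 12n ln 2 − 12n + O(ln n)
      = 12n ln 12 + 12n ln 2 − 12n + O(ln n)
      = 12n (ln 24 − 1) + O(ln n).
Numerically ln(24) − 1 ≈ 2.1781.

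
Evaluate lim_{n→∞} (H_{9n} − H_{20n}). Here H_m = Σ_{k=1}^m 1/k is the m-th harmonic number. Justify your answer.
lim = ln(9/20)

Euler-Maclaurin gives H_m = ln m + γ + 1/(2m) + O(1/m^2). The γ and O(1/m) terms cancel in the difference:
  H_{9n} − H_{20n} = ln(9n) − ln(20n) + O(1/n) = ln(9/20) + O(1/n).
Hence the limit is ln(9/20).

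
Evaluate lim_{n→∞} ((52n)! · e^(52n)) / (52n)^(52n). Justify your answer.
lim = ∞

Stirling: (52n)! ~ sqrt(2π·52n) · (52n/e)^(52n). Hence
  (52n)! · e^(52n) / (52n)^(52n) ~ sqrt(2π·52n) = sqrt(2π·52) · sqrt(n) → ∞.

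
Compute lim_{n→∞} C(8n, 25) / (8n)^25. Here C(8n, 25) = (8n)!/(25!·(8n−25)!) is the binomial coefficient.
lim = 1/25! = 1/15511210043330985984000000

With N = 8n → ∞: C(N, 25) / N^25 = [N(N−1)…(N−24)] / (25! · N^25) = (1/25!) · 1 · (1 − 1/(8n)) · … · (1 − 24/(8n)). Each factor → 1 as N → ∞, so the limit is 1/25! = 1/15511210043330985984000000.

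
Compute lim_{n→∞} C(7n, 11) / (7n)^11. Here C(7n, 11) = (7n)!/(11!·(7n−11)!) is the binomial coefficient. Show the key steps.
lim = 1/11! = 1/39916800

With N = 7n → ∞: C(N, 11) / N^11 = [N(N−1)…(N−10)] / (11! · N^11) = (1/11!) · 1 · (1 − 1/(7n)) · … · (1 − 10/(7n)). Each factor → 1 as N → ∞, so the limit is 1/11! = 1/39916800.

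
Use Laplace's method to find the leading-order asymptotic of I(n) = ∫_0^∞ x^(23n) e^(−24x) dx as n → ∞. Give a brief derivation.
I(n) ~ (sqrt(2π·23n) / 24) · (23n/(24e))^(23n)

Write the integrand as exp(23n ln x − 24x) and set f(x) = 23n ln x − 24x. Then f'(x) = 23n/x − 24 = 0 at x* = 23n/24, and f''(x*) = −23n/x*^2 = −24^2/(23n). Laplace's method (interior maximum) gives
  I(n) ~ e^(f(x*)) · sqrt(2π / |f''(x*)|)
        = exp(23n ln(23n/24) − 23n) · sqrt(2π · 23n / 24^2)
        = (23n/24)^(23n) e^(−23n) · sqrt(2π·23n) / 24
        = (sqrt(2π·23n) / 24) · (23n/(24e))^(23n).
This matches Γ(23n+1)/24^(23n+1) with Stirling applied to Γ.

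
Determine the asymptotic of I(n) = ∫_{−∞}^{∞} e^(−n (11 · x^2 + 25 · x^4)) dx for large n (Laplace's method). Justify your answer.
I(n) ~ sqrt(π/(11n))

φ(x) = 11 · x^2 + 25 · x^4 has its unique global minimum at x* = 0 (since φ'(x) = 22x + 100x^3 = 0 only at x = 0 for real x with both coefficients positive, and φ → ∞ as |x| → ∞). At x* = 0, φ(0) = 0 and φ''(0) = 22. Laplace's method then gives
  I(n) ~ sqrt(2π / (n · φ''(0))) · e^(−n φ(0)) = sqrt(2π / (22n)) = sqrt(π/(11n)).
The 25 · x^4 term contributes only at subleading order (an O(1/n) relative correction).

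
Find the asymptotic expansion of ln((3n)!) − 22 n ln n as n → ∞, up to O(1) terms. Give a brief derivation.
ln((3n)!) − 22 n ln n = −19 n ln n + 3(ln 3 − 1) n + (1/2) ln(2π·3n) + O(1/n)

Stirling: ln((3n)!) = 3n ln(3n) − 3n + (1/2) ln(2π·3n) + O(1/n).
Expand 3n ln(3n) = 3n (ln n + ln 3) = 3n ln n + 3n ln 3.
Subtract 22n ln n: leading term is (3 − 22) n ln n = −19 n ln n. The next term is 3n ln 3 − 3n = 3(ln 3 − 1) n. Then the (1/2) ln(2π·3n) correction.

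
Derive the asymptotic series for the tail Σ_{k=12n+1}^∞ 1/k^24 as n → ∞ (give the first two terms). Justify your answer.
Σ_{k>12n} 1/k^24 = 1/(23 · (12n)^23) − 1/(2 · (12n)^24) + O(1/(12n)^25)

Compare to the integral: ∫_{12n}^∞ x^(−24) dx = [−x^(−23)/23]_{12n}^∞ = 1/((24−1)·(12n)^23). The Euler-Maclaurin correction adds −f(12n)/2 = −1/(2·(12n)^24). Euler-Maclaurin then gives
  Σ_{k>12n} 1/k^24 = ∫_{12n}^∞ dx/x^24 − 1/(2·(12n)^24) + O(1/(12n)^25).
(Equivalently this is ζ(24) − Σ_{k≤12n} 1/k^24.)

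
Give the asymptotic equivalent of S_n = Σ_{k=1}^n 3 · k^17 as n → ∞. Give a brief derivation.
S_n ~ n^18 / 6

By integral comparison (Euler-Maclaurin), Σ_{k=1}^n 3 · k^17 = 3 · ∫_0^n x^17 dx + O(n^17) = 3 · n^18/18 = n^18 / 6 + O(n^17). (Equivalently, Faulhaber's formula gives the same leading term.)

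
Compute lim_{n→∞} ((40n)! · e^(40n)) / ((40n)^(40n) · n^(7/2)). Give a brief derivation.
lim = 0

Stirling: (40n)! ~ sqrt(2π·40n) · (40n/e)^(40n). Hence
  (40n)! · e^(40n) / (40n)^(40n) ~ sqrt(2π·40n).
Dividing by n^(7/2): sqrt(2π·40n) / n^(7/2) = sqrt(2π·40) · n^((1−7)/2), so the expression behaves like sqrt(2π·40) · n^((1−7)/2) → 0.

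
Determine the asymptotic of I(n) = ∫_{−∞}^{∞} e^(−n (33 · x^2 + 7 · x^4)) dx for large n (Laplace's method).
I(n) ~ sqrt(π/(33n))

φ(x) = 33 · x^2 + 7 · x^4 has its unique global minimum at x* = 0 (since φ'(x) = 66x + 28x^3 = 0 only at x = 0 for real x with both coefficients positive, and φ → ∞ as |x| → ∞). At x* = 0, φ(0) = 0 and φ''(0) = 66. Laplace's method then gives
  I(n) ~ sqrt(2π / (n · φ''(0))) · e^(−n φ(0)) = sqrt(2π / (66n)) = sqrt(π/(33n)).
The 7 · x^4 term contributes only at subleading order (an O(1/n) relative correction).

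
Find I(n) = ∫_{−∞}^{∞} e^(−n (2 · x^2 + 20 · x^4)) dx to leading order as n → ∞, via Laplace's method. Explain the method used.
I(n) ~ sqrt(π/(2n))

φ(x) = 2 · x^2 + 20 · x^4 has its unique global minimum at x* = 0 (since φ'(x) = 4x + 80x^3 = 0 only at x = 0 for real x with both coefficients positive, and φ → ∞ as |x| → ∞). At x* = 0, φ(0) = 0 and φ''(0) = 4. Laplace's method then gives
  I(n) ~ sqrt(2π / (n · φ''(0))) · e^(−n φ(0)) = sqrt(2π / (4n)) = sqrt(π/(2n)).
The 20 · x^4 term contributes only at subleading order (an O(1/n) relative correction).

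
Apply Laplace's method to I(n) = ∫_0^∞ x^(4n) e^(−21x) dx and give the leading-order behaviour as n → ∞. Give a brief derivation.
I(n) ~ (sqrt(2π·4n) / 21) · (4n/(21e))^(4n)

Write the integrand as exp(4n ln x − 21x) and set f(x) = 4n ln x − 21x. Then f'(x) = 4n/x − 21 = 0 at x* = 4n/21, and f''(x*) = −4n/x*^2 = −21^2/(4n). Laplace's method (interior maximum) gives
  I(n) ~ e^(f(x*)) · sqrt(2π / |f''(x*)|)
        = exp(4n ln(4n/21) − 4n) · sqrt(2π · 4n / 21^2)
        = (4n/21)^(4n) e^(−4n) · sqrt(2π·4n) / 21
        = (sqrt(2π·4n) / 21) · (4n/(21e))^(4n).
This matches Γ(4n+1)/21^(4n+1) with Stirling applied to Γ.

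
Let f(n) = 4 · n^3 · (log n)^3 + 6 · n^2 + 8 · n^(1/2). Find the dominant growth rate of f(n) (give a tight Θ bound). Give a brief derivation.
f(n) ∈ Θ(n^3 · (log n)^3)

Compare the terms by growth order. For large n, n^a · (log n)^b dominates n^a' · (log n)^b' iff a > a', or (a = a' and b > b'). Ranking the 3 terms shows the dominant one is 4 · n^3 · (log n)^3. Hence f(n) ∈ Θ(n^3 · (log n)^3).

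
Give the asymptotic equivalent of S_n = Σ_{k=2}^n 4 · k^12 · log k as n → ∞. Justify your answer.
S_n ~ 4 · n^13 log n / 13 − 4 · n^13 / 169

By integral comparison, S_n = ∫_1^n 4 · x^12 · log x dx + O(n^12 · log n). For the integral, ∫ x^12 log x dx = n^13 log n / 13 − n^13/169 (integration by parts). Hence S_n ~ 4 · n^13 log n / 13 − 4 · n^13 / 169.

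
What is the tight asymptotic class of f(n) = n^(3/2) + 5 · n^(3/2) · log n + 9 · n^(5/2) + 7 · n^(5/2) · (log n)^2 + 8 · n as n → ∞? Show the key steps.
f(n) ∈ Θ(n^(5/2) · (log n)^2)

Compare the terms by growth order. For large n, n^a · (log n)^b dominates n^a' · (log n)^b' iff a > a', or (a = a' and b > b'). Ranking the 5 terms shows the dominant one is 7 · n^(5/2) · (log n)^2. Hence f(n) ∈ Θ(n^(5/2) · (log n)^2).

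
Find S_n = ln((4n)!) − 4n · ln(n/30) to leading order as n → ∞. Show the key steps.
S_n ~ 4n · (ln 120 − 1) + O(ln n)

Stirling: ln((4n)!) = 4n ln(4n) − 4n + O(ln n).
  S_n = 4n ln(4n) − 4n − 4n ln(n/30) + O(ln n)
      = 4n ln(4n) − 4n ln n + 4n ln 30 − 4n + O(ln n)
      = 4n ln 4 + 4n ln 30 − 4n + O(ln n)
      = 4n (ln 120 − 1) + O(ln n).
Numerically ln(120) − 1 ≈ 3.7875.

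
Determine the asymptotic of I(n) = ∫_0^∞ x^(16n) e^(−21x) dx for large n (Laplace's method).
I(n) ~ (sqrt(2π·16n) / 21) · (16n/(21e))^(16n)

Write the integrand as exp(16n ln x − 21x) and set f(x) = 16n ln x − 21x. Then f'(x) = 16n/x − 21 = 0 at x* = 16n/21, and f''(x*) = −16n/x*^2 = −21^2/(16n). Laplace's method (interior maximum) gives
  I(n) ~ e^(f(x*)) · sqrt(2π / |f''(x*)|)
        = exp(16n ln(16n/21) − 16n) · sqrt(2π · 16n / 21^2)
        = (16n/21)^(16n) e^(−16n) · sqrt(2π·16n) / 21
        = (sqrt(2π·16n) / 21) · (16n/(21e))^(16n).
This matches Γ(16n+1)/21^(16n+1) with Stirling applied to Γ.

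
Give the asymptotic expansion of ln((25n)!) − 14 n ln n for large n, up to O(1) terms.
ln((25n)!) − 14 n ln n = 11 n ln n + 25(ln 25 − 1) n + (1/2) ln(2π·25n) + O(1/n)

Stirling: ln((25n)!) = 25n ln(25n) − 25n + (1/2) ln(2π·25n) + O(1/n).
Expand 25n ln(25n) = 25n (ln n + ln 25) = 25n ln n + 25n ln 25.
Subtract 14n ln n: leading term is (25 − 14) n ln n = 11 n ln n. The next term is 25n ln 25 − 25n = 25(ln 25 − 1) n. Then the (1/2) ln(2π·25n) correction.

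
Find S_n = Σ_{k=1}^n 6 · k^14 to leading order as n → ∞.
S_n ~ 2 · n^15 / 5

By integral comparison (Euler-Maclaurin), Σ_{k=1}^n 6 · k^14 = 6 · ∫_0^n x^14 dx + O(n^14) = 6 · n^15/15 = 2 · n^15 / 5 + O(n^14). (Equivalently, Faulhaber's formula gives the same leading term.)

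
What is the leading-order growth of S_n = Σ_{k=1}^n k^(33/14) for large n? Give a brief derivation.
S_n ~ (14/47) · n^(47/14)

Integral comparison: Σ_{k=1}^n k^(33/14) = ∫_0^n x^(33/14) dx + O(n^(33/14)). The integral is n^(1 + 33/14) / (1 + 33/14) = n^((33+14)/14) / ((33+14)/14) = (14/47) · n^(47/14).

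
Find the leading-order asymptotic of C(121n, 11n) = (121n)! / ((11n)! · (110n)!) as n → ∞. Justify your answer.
C(121n, 11n) ~ (285311670611/10000000000)^(11n) · sqrt(11/(20π·11n))

Write N = 11n. Apply Stirling to each factorial:
  (11N)! ~ sqrt(2π·11N) · (11N/e)^(11N),
  N! ~ sqrt(2π N) · (N/e)^N,
  (10N)! ~ sqrt(2π·10N) · (10N/e)^(10N).
The exponential factors combine to (11N)^(11N) / (N^N · (10N)^(10N)) = 11^(11N)/10^(10N) = (11^11/10^10)^N = (285311670611/10000000000)^N.
The square-root prefactors combine to sqrt(2π·11N) / (sqrt(2π N)·sqrt(2π·10N)) = sqrt(11 / (2π·10·N)) = sqrt(11/(20π·11n)).
Substituting N = 11n: C(121n, 11n) ~ (285311670611/10000000000)^(11n) · sqrt(11/(20π·11n)).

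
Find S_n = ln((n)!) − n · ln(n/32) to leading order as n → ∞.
S_n ~ n · (ln 32 − 1) + O(ln n)

Stirling: ln((n)!) = n ln(n) − n + O(ln n).
  S_n = n ln(n) − n − n ln(n/32) + O(ln n)
      = n ln(n) − n ln n + n ln 32 − n + O(ln n)
      = n ln 32 − n + O(ln n)
      = n (ln 32 − 1) + O(ln n).
Numerically ln(32) − 1 ≈ 2.4657.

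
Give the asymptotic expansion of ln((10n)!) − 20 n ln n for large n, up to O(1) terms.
ln((10n)!) − 20 n ln n = −10 n ln n + 10(ln 10 − 1) n + (1/2) ln(2π·10n) + O(1/n)

Stirling: ln((10n)!) = 10n ln(10n) − 10n + (1/2) ln(2π·10n) + O(1/n).
Expand 10n ln(10n) = 10n (ln n + ln 10) = 10n ln n + 10n ln 10.
Subtract 20n ln n: leading term is (10 − 20) n ln n = −10 n ln n. The next term is 10n ln 10 − 10n = 10(ln 10 − 1) n. Then the (1/2) ln(2π·10n) correction.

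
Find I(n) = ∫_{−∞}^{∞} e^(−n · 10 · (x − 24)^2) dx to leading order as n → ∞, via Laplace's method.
I(n) = sqrt(π/(10n))

Here φ(x) = 10 · (x − 24)^2 has its unique minimum at x* = 24 with φ(x*) = 0 and φ''(x*) = 20. Laplace's method gives
  I(n) ~ e^(−n φ(x*)) · sqrt(2π / (n · φ''(x*))) = sqrt(2π / (20n)) = sqrt(π/(10n)).
This is exact: substituting u = (x − 24)·sqrt(10n) gives I(n) = (1/sqrt(10n)) ∫_{−∞}^{∞} e^(−u^2) du = sqrt(π/(10n)).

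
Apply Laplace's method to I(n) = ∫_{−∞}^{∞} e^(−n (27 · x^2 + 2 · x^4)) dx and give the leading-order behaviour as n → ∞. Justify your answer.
I(n) ~ sqrt(π/(27n))

φ(x) = 27 · x^2 + 2 · x^4 has its unique global minimum at x* = 0 (since φ'(x) = 54x + 8x^3 = 0 only at x = 0 for real x with both coefficients positive, and φ → ∞ as |x| → ∞). At x* = 0, φ(0) = 0 and φ''(0) = 54. Laplace's method then gives
  I(n) ~ sqrt(2π / (n · φ''(0))) · e^(−n φ(0)) = sqrt(2π / (54n)) = sqrt(π/(27n)).
The 2 · x^4 term contributes only at subleading order (an O(1/n) relative correction).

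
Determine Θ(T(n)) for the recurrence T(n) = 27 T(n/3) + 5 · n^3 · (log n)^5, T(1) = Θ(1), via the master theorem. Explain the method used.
T(n) = Θ(n^3 · (log n)^6)

Here log_3 27 = 3 and f(n) = 5 · n^3 · (log n)^5 = Θ(n^(log_3 27) · (log n)^5). This is the extended Case 2 of the master theorem (f matches the critical exponent up to log factors), giving T(n) = Θ(n^(log_3 27) · (log n)^(5+1)) = Θ(n^3 · (log n)^6).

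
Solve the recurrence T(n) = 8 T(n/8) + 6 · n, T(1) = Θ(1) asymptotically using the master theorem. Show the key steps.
T(n) = Θ(n log n)

log_8 8 = 1, and f(n) = 6 · n = Θ(n^(log_8 8)). This is Case 2 of the master theorem: T(n) = Θ(f(n) · log n) = Θ(n log n).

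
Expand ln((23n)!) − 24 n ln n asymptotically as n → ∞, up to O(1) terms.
ln((23n)!) − 24 n ln n = −n ln n + 23(ln 23 − 1) n + (1/2) ln(2π·23n) + O(1/n)

Stirling: ln((23n)!) = 23n ln(23n) − 23n + (1/2) ln(2π·23n) + O(1/n).
Expand 23n ln(23n) = 23n (ln n + ln 23) = 23n ln n + 23n ln 23.
Subtract 24n ln n: leading term is (23 − 24) n ln n = −n ln n. The next term is 23n ln 23 − 23n = 23(ln 23 − 1) n. Then the (1/2) ln(2π·23n) correction.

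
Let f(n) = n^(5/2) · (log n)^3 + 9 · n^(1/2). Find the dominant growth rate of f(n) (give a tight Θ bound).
f(n) ∈ Θ(n^(5/2) · (log n)^3)

Compare the terms by growth order. For large n, n^a · (log n)^b dominates n^a' · (log n)^b' iff a > a', or (a = a' and b > b'). Ranking the 2 terms shows the dominant one is n^(5/2) · (log n)^3. Hence f(n) ∈ Θ(n^(5/2) · (log n)^3).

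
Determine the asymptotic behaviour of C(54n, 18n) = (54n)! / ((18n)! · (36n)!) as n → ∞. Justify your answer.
C(54n, 18n) ~ (27/4)^(18n) · sqrt(3/(4π·18n))

Write N = 18n. Apply Stirling to each factorial:
  (3N)! ~ sqrt(2π·3N) · (3N/e)^(3N),
  N! ~ sqrt(2π N) · (N/e)^N,
  (2N)! ~ sqrt(2π·2N) · (2N/e)^(2N).
The exponential factors combine to (3N)^(3N) / (N^N · (2N)^(2N)) = 3^(3N)/2^(2N) = (3^3/2^2)^N = (27/4)^N.
The square-root prefactors combine to sqrt(2π·3N) / (sqrt(2π N)·sqrt(2π·2N)) = sqrt(3 / (2π·2·N)) = sqrt(3/(4π·18n)).
Substituting N = 18n: C(54n, 18n) ~ (27/4)^(18n) · sqrt(3/(4π·18n)).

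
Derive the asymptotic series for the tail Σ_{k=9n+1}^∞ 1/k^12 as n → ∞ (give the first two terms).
Σ_{k>9n} 1/k^12 = 1/(11 · (9n)^11) − 1/(2 · (9n)^12) + O(1/(9n)^13)

Compare to the integral: ∫_{9n}^∞ x^(−12) dx = [−x^(−11)/11]_{9n}^∞ = 1/((12−1)·(9n)^11). The Euler-Maclaurin correction adds −f(9n)/2 = −1/(2·(9n)^12). Euler-Maclaurin then gives
  Σ_{k>9n} 1/k^12 = ∫_{9n}^∞ dx/x^12 − 1/(2·(9n)^12) + O(1/(9n)^13).
(Equivalently this is ζ(12) − Σ_{k≤9n} 1/k^12.)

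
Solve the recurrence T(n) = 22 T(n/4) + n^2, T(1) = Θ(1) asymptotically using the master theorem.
T(n) = Θ(n^(log_4 22))

Master theorem: compare f(n) = n^2 to n^(log_4 22) where log_4 22 ≈ 2.230. Since 2 < log_4 22, we have f(n) = O(n^(log_4 22 − ε)) for some ε > 0 — Case 1. Hence T(n) = Θ(n^(log_4 22)).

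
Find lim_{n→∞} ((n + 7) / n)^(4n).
lim = e^28

Rewrite as (1 + 7/n)^(4n). By the standard limit (1 + x/n)^n → e^x, we have (1 + 7/n)^n → e^7, and raising to the 4th power gives e^28.
More precisely, ln[(1 + 7/n)^(4n)] = 4n · ln(1 + 7/n) = 4n · (7/n + O(1/n^2)) = 28 + O(1/n) → 28.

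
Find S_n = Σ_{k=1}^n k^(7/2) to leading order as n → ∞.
S_n ~ (2/9) · n^(9/2)

Integral comparison: Σ_{k=1}^n k^(7/2) = ∫_0^n x^(7/2) dx + O(n^(7/2)). The integral is n^(1 + 7/2) / (1 + 7/2) = n^((7+2)/2) / ((7+2)/2) = (2/9) · n^(9/2).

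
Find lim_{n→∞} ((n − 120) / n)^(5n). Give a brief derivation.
lim = e^(−600)

Rewrite as (1 − 120/n)^(5n). By the standard limit (1 + x/n)^n → e^x, we have (1 − 120/n)^n → e^(−120), and raising to the 5th power gives e^(−600).
More precisely, ln[(1 − 120/n)^(5n)] = 5n · ln(1 − 120/n) = 5n · (-120/n + O(1/n^2)) = -600 + O(1/n) → -600.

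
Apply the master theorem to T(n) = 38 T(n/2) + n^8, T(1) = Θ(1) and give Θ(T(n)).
T(n) = Θ(n^8)

log_2 38 ≈ 5.248. f(n) = n^8 dominates n^(log_2 38) since 8 > 5.248, and the regularity condition a·f(n/b) = 38·(n/2)^8 = (38/256)·n^8 ≤ c·f(n) holds with c = 38/256 ≈ 0.148 < 1. So this is Case 3: T(n) = Θ(f(n)) = Θ(n^8).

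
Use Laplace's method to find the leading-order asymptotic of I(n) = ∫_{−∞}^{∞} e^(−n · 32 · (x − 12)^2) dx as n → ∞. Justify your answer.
I(n) = sqrt(π/(32n))

Here φ(x) = 32 · (x − 12)^2 has its unique minimum at x* = 12 with φ(x*) = 0 and φ''(x*) = 64. Laplace's method gives
  I(n) ~ e^(−n φ(x*)) · sqrt(2π / (n · φ''(x*))) = sqrt(2π / (64n)) = sqrt(π/(32n)).
This is exact: substituting u = (x − 12)·sqrt(32n) gives I(n) = (1/sqrt(32n)) ∫_{−∞}^{∞} e^(−u^2) du = sqrt(π/(32n)).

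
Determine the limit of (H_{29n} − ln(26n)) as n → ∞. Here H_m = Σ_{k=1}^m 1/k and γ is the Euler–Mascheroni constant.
lim = ln(29/26) + γ

By Euler-Maclaurin, H_m = ln m + γ + O(1/m). So
  H_{29n} − ln(26n) = ln(29n) + γ − ln(26n) + O(1/n)
                       = ln(29/26) + γ + O(1/n).
Hence the limit is ln(29/26) + γ.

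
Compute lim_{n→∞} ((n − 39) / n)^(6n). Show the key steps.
lim = e^(−234)

Rewrite as (1 − 39/n)^(6n). By the standard limit (1 + x/n)^n → e^x, we have (1 − 39/n)^n → e^(−39), and raising to the 6th power gives e^(−234).
More precisely, ln[(1 − 39/n)^(6n)] = 6n · ln(1 − 39/n) = 6n · (-39/n + O(1/n^2)) = -234 + O(1/n) → -234.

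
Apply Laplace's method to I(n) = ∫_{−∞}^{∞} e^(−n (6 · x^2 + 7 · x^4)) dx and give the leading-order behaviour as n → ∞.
I(n) ~ sqrt(π/(6n))

φ(x) = 6 · x^2 + 7 · x^4 has its unique global minimum at x* = 0 (since φ'(x) = 12x + 28x^3 = 0 only at x = 0 for real x with both coefficients positive, and φ → ∞ as |x| → ∞). At x* = 0, φ(0) = 0 and φ''(0) = 12. Laplace's method then gives
  I(n) ~ sqrt(2π / (n · φ''(0))) · e^(−n φ(0)) = sqrt(2π / (12n)) = sqrt(π/(6n)).
The 7 · x^4 term contributes only at subleading order (an O(1/n) relative correction).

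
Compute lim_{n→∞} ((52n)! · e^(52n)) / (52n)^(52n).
lim = ∞

Stirling: (52n)! ~ sqrt(2π·52n) · (52n/e)^(52n). Hence
  (52n)! · e^(52n) / (52n)^(52n) ~ sqrt(2π·52n) = sqrt(2π·52) · sqrt(n) → ∞.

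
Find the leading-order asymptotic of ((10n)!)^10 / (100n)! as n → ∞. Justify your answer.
((10n)!)^10/(100n)! ~ ((2π·10n)^(9/2) / sqrt(10)) · 10^(−10·10n)  →  0

Write N = 10n. Stirling: N! ~ sqrt(2π N)(N/e)^N and (10N)! ~ sqrt(2π·10N)·(10N/e)^(10N).
  (N!)^10/(10N)! ~ (2π N)^(10/2) (N/e)^(10N) / [sqrt(2π·10N) (10N/e)^(10N)]
     = (2π N)^(10/2) / sqrt(2π·10N) · (N/(10N))^(10N)
     = (2π N)^((10−1)/2) / sqrt(10) · 10^(−10N).
Since 10^10 > 1, the factor 10^(−10N) decays exponentially, so the ratio → 0. Substituting N = 10n gives the stated form.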